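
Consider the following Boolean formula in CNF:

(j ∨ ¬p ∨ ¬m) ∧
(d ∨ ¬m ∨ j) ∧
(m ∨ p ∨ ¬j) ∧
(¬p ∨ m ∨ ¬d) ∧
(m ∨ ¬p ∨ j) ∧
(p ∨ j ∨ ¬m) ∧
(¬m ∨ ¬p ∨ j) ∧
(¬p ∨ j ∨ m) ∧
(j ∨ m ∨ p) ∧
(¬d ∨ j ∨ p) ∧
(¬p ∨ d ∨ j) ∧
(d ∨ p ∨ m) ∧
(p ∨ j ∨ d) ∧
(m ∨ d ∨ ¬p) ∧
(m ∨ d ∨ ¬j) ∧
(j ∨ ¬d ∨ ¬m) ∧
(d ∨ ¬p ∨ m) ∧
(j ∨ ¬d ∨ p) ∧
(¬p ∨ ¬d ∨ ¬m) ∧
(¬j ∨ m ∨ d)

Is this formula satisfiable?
Yes

Yes, the formula is satisfiable.

One satisfying assignment is: p=False, d=False, j=True, m=True

Verification: With this assignment, all 20 clauses evaluate to true.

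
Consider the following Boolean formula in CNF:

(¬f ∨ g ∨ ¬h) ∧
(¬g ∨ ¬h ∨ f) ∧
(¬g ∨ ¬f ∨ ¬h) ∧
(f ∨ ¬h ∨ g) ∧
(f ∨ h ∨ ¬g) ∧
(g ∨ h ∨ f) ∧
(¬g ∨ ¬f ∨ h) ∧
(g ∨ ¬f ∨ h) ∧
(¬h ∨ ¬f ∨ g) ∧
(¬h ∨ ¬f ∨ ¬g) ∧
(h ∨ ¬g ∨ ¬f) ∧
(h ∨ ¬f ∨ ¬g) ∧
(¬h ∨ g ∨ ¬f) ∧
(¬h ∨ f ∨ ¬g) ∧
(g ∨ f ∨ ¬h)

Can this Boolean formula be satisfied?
No

No, the formula is not satisfiable.

No assignment of truth values to the variables can make all 15 clauses true simultaneously.

The formula is UNSAT (unsatisfiable).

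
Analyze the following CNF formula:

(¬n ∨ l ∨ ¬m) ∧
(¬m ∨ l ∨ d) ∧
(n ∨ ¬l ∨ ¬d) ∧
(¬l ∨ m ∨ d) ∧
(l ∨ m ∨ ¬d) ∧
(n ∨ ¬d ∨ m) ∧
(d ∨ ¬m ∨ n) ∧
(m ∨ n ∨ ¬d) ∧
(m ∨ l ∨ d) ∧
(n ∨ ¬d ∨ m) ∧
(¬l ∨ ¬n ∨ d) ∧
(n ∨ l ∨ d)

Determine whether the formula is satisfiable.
Yes

Yes, the formula is satisfiable.

One satisfying assignment is: d=True, m=False, n=True, l=True

Verification: With this assignment, all 12 clauses evaluate to true.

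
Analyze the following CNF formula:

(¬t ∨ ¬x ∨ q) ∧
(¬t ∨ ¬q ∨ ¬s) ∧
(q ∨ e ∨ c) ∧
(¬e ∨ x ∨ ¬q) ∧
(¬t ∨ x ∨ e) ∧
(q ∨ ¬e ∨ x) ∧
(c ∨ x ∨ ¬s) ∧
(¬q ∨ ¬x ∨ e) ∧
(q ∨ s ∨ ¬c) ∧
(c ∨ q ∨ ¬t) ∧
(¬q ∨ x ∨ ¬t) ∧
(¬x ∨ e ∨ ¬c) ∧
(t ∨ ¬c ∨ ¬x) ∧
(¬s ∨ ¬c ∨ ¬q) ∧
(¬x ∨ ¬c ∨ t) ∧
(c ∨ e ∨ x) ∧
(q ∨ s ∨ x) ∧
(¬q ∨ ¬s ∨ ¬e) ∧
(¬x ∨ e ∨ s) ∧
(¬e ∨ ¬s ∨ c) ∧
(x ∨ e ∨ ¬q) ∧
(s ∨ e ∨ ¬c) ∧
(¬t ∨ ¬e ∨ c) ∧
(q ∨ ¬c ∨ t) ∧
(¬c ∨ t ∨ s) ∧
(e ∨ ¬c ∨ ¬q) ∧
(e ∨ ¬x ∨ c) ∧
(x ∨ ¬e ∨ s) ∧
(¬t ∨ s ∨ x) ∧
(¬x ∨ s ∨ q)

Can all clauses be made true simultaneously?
Yes

Yes, the formula is satisfiable.

One satisfying assignment is: x=True, t=True, c=True, q=True, e=True, s=False

Verification: With this assignment, all 30 clauses evaluate to true.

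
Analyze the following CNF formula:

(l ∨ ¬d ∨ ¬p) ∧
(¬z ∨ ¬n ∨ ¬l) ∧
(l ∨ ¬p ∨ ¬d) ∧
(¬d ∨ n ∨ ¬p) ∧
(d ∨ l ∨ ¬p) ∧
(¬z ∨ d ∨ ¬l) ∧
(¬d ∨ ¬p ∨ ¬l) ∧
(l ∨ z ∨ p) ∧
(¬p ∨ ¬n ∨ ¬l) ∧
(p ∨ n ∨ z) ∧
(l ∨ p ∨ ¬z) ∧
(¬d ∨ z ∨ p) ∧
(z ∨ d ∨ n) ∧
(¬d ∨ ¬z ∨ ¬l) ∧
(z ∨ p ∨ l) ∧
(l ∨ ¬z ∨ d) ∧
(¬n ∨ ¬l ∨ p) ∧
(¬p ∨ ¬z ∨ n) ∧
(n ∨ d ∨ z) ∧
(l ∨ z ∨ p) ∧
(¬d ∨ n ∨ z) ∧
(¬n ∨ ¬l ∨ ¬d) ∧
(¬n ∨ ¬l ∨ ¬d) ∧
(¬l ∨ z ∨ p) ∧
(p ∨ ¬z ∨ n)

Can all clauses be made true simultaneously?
No

No, the formula is not satisfiable.

No assignment of truth values to the variables can make all 25 clauses true simultaneously.

The formula is UNSAT (unsatisfiable).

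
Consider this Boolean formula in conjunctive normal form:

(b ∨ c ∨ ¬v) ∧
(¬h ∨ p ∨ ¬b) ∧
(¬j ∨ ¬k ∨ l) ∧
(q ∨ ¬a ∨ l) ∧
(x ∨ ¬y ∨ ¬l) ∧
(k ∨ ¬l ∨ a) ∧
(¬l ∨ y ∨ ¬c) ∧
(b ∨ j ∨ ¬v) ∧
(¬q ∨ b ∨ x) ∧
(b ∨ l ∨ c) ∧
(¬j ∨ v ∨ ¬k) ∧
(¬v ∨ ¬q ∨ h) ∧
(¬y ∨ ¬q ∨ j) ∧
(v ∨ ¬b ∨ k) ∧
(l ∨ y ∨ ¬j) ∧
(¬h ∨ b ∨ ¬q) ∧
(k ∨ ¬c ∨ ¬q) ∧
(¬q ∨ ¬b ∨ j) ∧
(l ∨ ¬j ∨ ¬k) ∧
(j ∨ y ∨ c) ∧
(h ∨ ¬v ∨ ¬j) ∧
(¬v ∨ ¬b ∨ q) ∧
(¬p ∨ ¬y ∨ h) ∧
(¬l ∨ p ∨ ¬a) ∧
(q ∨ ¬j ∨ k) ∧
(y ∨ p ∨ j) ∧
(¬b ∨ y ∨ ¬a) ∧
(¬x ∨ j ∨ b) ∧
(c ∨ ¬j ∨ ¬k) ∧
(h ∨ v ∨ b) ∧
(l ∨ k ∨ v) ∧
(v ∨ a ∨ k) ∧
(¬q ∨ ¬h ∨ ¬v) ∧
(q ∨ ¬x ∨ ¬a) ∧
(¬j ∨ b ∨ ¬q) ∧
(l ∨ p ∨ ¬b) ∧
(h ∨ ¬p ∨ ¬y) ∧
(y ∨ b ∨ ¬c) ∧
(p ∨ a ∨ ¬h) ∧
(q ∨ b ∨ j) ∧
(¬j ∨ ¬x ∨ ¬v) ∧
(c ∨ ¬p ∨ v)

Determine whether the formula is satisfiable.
Yes

Yes, the formula is satisfiable.

One satisfying assignment is: q=False, l=False, a=False, y=False, k=True, j=False, v=False, x=False, b=True, h=False, c=True, p=True

Verification: With this assignment, all 42 clauses evaluate to true.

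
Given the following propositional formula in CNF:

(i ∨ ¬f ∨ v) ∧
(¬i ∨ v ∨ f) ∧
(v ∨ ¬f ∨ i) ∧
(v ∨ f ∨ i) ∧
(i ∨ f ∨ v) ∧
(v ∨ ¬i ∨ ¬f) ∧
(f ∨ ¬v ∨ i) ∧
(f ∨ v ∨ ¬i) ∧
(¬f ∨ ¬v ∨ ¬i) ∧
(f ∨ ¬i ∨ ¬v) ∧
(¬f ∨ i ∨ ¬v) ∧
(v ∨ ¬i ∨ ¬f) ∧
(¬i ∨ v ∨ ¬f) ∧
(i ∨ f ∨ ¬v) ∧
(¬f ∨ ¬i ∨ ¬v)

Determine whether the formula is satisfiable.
No

No, the formula is not satisfiable.

No assignment of truth values to the variables can make all 15 clauses true simultaneously.

The formula is UNSAT (unsatisfiable).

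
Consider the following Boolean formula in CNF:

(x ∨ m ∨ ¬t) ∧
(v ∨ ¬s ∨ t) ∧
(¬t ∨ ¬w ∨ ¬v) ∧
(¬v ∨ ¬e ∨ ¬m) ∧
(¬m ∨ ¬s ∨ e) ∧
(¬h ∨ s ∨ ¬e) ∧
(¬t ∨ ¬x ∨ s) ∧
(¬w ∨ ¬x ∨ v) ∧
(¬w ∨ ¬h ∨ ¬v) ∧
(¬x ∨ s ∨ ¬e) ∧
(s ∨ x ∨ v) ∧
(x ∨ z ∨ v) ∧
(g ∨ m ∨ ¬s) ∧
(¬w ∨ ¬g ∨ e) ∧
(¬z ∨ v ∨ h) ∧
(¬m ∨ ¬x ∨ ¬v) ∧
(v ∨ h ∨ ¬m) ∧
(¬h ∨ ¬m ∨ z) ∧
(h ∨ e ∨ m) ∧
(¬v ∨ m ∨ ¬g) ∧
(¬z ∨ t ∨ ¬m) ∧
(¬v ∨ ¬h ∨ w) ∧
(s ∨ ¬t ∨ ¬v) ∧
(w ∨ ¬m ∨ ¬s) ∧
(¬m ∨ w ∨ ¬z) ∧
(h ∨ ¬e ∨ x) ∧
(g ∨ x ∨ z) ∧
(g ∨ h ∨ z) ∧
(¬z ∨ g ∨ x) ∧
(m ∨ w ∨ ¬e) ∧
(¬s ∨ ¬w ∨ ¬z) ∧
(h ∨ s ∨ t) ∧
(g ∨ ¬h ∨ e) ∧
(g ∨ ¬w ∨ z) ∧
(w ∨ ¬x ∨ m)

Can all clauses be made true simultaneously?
No

No, the formula is not satisfiable.

No assignment of truth values to the variables can make all 35 clauses true simultaneously.

The formula is UNSAT (unsatisfiable).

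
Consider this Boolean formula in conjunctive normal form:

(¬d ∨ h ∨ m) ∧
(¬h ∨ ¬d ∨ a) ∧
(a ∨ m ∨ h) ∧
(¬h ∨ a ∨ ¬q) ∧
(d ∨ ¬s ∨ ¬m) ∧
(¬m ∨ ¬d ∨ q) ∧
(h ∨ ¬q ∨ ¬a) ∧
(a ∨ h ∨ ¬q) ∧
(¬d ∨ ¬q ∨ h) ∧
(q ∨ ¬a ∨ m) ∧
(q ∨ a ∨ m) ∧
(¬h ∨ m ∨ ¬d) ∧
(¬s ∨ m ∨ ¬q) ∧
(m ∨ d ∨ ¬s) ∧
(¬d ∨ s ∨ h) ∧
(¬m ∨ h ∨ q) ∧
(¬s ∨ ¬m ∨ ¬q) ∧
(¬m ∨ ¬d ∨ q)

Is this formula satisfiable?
Yes

Yes, the formula is satisfiable.

One satisfying assignment is: s=False, d=False, q=False, a=False, h=True, m=True

Verification: With this assignment, all 18 clauses evaluate to true.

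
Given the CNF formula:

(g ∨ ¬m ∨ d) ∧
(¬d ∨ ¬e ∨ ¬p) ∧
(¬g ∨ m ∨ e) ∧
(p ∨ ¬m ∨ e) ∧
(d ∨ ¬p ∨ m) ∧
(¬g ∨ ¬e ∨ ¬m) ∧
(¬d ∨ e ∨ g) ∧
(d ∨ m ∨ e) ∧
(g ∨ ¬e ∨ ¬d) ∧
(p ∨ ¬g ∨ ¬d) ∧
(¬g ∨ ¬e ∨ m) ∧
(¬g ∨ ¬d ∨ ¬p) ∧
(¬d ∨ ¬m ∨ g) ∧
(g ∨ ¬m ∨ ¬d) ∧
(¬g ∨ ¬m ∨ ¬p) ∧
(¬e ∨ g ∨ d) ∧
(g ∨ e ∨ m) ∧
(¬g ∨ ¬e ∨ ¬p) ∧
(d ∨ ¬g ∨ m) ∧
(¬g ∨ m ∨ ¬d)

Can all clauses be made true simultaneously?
No

No, the formula is not satisfiable.

No assignment of truth values to the variables can make all 20 clauses true simultaneously.

The formula is UNSAT (unsatisfiable).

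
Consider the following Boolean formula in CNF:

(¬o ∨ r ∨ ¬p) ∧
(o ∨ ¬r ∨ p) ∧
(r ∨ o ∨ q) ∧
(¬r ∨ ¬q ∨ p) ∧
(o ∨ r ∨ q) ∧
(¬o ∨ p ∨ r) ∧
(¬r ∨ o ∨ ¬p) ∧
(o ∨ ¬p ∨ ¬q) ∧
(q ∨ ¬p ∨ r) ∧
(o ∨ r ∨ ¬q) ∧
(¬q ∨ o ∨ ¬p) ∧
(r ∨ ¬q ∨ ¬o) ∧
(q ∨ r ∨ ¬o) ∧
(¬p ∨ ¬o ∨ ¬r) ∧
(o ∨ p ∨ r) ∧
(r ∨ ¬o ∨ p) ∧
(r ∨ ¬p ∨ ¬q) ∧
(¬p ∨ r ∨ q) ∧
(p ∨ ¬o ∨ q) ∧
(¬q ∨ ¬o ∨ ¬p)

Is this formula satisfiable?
No

No, the formula is not satisfiable.

No assignment of truth values to the variables can make all 20 clauses true simultaneously.

The formula is UNSAT (unsatisfiable).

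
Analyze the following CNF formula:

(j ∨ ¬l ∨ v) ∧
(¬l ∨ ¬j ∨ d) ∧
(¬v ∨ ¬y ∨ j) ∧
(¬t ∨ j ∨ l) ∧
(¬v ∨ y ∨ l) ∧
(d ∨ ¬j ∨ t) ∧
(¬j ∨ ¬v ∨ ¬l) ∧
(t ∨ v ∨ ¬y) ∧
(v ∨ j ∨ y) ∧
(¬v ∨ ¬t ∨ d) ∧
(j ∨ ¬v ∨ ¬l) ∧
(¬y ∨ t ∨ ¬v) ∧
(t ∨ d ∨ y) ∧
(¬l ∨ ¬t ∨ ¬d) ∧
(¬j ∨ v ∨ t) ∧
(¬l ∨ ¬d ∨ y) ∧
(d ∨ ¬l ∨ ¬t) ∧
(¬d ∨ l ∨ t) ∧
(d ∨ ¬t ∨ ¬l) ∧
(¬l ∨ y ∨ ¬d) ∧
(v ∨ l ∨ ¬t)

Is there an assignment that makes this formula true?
Yes

Yes, the formula is satisfiable.

One satisfying assignment is: d=True, t=True, v=True, j=True, l=False, y=True

Verification: With this assignment, all 21 clauses evaluate to true.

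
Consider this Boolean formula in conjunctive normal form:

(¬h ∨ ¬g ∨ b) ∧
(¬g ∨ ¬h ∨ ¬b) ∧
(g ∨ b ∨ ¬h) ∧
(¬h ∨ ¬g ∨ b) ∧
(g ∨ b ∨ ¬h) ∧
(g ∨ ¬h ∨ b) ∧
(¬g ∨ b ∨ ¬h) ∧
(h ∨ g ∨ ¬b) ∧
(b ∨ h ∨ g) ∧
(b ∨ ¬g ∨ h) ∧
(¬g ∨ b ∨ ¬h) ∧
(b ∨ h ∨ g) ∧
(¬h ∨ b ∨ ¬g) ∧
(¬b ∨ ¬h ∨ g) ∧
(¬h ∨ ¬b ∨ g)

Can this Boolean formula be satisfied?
Yes

Yes, the formula is satisfiable.

One satisfying assignment is: b=True, h=False, g=True

Verification: With this assignment, all 15 clauses evaluate to true.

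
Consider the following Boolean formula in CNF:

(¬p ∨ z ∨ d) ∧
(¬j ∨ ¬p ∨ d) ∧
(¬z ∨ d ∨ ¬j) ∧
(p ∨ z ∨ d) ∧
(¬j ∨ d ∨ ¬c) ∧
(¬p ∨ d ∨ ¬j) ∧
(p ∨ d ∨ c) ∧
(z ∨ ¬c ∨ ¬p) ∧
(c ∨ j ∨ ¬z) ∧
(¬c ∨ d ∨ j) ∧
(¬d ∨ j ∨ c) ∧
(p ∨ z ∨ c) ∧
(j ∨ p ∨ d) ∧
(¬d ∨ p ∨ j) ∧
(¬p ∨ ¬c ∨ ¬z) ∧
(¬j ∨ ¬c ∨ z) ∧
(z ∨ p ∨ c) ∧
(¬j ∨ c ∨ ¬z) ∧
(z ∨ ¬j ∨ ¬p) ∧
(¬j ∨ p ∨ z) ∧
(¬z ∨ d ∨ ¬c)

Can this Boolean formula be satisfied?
Yes

Yes, the formula is satisfiable.

One satisfying assignment is: p=False, d=True, c=True, j=True, z=True

Verification: With this assignment, all 21 clauses evaluate to true.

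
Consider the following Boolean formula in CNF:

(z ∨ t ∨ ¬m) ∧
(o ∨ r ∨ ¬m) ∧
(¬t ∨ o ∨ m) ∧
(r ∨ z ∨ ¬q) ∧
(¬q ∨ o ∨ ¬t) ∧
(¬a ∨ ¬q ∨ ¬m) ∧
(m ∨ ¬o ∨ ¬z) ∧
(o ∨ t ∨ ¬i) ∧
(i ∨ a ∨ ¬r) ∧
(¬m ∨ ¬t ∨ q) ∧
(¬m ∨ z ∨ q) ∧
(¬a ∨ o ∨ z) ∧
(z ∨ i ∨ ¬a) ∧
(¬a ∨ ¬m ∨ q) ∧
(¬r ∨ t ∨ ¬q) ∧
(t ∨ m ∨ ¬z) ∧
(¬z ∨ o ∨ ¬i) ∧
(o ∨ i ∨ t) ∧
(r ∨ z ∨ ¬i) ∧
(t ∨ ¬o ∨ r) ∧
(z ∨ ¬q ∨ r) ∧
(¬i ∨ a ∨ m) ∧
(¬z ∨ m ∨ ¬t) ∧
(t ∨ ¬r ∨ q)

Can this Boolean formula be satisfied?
Yes

Yes, the formula is satisfiable.

One satisfying assignment is: t=True, a=False, o=True, q=False, z=False, i=False, m=False, r=False

Verification: With this assignment, all 24 clauses evaluate to true.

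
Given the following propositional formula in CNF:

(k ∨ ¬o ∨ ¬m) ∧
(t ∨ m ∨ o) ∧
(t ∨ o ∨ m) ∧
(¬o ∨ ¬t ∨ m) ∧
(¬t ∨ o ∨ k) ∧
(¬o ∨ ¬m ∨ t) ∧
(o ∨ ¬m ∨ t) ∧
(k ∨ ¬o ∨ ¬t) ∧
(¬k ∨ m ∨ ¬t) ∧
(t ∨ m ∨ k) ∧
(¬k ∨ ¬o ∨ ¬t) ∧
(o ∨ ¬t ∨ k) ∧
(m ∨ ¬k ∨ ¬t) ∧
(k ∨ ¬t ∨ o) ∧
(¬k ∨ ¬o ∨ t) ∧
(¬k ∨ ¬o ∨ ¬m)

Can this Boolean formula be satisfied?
Yes

Yes, the formula is satisfiable.

One satisfying assignment is: o=False, m=True, t=True, k=True

Verification: With this assignment, all 16 clauses evaluate to true.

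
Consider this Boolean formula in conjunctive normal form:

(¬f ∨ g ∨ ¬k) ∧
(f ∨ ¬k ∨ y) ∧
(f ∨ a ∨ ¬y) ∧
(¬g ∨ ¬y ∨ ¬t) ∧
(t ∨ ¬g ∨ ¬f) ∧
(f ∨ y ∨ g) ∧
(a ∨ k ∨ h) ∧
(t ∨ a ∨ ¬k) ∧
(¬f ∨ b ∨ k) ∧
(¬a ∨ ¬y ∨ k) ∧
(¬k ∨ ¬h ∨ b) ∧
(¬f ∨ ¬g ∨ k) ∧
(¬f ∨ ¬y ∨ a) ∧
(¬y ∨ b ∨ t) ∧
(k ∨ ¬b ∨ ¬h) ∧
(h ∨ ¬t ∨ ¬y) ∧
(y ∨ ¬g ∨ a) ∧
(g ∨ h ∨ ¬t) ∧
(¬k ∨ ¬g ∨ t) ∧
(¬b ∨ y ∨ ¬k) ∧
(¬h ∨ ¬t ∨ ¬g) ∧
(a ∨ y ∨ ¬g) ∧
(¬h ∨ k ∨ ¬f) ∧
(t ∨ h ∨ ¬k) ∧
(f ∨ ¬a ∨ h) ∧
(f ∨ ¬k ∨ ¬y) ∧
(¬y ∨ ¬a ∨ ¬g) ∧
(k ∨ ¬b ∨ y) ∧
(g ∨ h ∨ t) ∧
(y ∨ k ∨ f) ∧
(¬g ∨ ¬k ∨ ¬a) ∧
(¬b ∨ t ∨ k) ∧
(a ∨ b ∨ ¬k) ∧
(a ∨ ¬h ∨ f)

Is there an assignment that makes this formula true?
No

No, the formula is not satisfiable.

No assignment of truth values to the variables can make all 34 clauses true simultaneously.

The formula is UNSAT (unsatisfiable).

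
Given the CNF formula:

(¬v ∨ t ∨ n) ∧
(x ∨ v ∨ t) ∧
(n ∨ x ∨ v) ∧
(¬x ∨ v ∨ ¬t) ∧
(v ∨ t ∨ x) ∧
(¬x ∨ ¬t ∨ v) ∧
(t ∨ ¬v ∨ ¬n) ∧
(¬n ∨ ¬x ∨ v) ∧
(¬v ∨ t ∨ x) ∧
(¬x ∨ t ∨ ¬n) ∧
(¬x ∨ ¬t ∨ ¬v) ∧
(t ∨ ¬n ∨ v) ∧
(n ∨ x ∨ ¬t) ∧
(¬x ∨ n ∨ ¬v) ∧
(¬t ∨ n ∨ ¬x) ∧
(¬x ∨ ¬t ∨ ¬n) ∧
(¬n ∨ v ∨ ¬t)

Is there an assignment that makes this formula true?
Yes

Yes, the formula is satisfiable.

One satisfying assignment is: n=True, x=False, v=True, t=True

Verification: With this assignment, all 17 clauses evaluate to true.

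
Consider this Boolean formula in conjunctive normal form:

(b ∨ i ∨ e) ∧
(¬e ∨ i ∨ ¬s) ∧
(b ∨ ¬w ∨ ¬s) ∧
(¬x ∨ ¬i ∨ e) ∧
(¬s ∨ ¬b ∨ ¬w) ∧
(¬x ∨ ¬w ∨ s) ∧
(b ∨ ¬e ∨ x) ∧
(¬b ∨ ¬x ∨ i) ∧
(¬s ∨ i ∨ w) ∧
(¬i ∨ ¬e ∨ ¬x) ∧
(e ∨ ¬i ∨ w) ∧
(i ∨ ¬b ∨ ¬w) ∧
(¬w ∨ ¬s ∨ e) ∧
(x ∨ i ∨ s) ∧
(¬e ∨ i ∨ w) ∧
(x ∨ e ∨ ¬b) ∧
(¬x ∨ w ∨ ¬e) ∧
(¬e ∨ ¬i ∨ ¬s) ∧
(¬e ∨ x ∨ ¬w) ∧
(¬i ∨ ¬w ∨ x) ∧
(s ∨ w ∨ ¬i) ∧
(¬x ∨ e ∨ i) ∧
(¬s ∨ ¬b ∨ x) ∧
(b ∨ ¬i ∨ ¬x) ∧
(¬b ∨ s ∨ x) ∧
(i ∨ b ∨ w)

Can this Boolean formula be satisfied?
No

No, the formula is not satisfiable.

No assignment of truth values to the variables can make all 26 clauses true simultaneously.

The formula is UNSAT (unsatisfiable).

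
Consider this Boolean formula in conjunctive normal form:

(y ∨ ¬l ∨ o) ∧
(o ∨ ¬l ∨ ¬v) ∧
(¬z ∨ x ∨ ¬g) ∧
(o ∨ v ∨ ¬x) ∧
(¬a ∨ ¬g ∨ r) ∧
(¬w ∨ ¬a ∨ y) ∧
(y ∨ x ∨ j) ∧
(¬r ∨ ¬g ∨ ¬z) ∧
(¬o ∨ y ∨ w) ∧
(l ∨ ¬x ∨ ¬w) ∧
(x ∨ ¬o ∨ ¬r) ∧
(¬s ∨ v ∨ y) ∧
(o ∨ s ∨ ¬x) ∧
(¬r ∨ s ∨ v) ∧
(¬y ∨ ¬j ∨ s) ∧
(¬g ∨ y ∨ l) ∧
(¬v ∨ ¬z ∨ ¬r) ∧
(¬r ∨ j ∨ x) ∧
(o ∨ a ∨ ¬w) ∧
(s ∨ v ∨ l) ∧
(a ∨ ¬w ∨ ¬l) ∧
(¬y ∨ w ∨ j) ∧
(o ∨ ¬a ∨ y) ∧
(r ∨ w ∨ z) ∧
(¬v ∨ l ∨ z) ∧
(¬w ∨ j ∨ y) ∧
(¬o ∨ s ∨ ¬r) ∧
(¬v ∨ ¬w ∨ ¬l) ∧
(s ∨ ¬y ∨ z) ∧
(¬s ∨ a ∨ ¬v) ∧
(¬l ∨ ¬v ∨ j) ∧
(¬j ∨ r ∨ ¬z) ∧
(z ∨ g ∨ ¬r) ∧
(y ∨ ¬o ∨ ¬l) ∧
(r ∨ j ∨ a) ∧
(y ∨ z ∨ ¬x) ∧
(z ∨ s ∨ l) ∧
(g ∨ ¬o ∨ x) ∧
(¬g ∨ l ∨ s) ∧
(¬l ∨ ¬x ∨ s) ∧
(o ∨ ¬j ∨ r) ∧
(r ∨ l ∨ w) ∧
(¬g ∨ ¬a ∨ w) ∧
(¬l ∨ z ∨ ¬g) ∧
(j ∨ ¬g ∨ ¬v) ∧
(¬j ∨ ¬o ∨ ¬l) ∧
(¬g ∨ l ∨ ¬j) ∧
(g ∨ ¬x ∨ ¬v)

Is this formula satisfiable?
Yes

Yes, the formula is satisfiable.

One satisfying assignment is: l=False, o=False, s=True, a=False, g=False, r=True, x=False, v=False, z=True, w=False, y=True, j=True

Verification: With this assignment, all 48 clauses evaluate to true.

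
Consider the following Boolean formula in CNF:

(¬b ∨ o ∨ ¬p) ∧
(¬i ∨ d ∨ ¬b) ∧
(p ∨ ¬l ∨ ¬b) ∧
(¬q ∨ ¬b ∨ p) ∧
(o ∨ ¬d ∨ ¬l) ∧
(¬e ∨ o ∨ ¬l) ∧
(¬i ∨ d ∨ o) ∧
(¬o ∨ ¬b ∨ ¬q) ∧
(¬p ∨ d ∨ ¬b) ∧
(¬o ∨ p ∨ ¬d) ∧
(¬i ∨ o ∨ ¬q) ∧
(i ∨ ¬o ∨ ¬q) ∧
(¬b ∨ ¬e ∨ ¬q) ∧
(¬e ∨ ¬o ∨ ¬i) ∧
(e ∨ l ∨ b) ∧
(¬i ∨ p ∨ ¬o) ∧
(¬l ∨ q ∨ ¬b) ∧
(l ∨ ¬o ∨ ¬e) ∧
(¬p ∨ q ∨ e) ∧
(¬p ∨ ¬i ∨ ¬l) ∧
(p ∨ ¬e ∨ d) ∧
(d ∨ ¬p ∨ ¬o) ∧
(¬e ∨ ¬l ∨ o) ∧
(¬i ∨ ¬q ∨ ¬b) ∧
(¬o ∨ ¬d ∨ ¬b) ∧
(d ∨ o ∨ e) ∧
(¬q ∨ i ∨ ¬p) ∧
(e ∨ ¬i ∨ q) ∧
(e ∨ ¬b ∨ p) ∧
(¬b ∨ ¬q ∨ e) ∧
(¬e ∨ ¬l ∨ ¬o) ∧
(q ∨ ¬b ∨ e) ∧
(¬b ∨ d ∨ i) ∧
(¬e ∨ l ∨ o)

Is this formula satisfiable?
Yes

Yes, the formula is satisfiable.

One satisfying assignment is: e=False, o=True, b=False, i=False, p=False, d=False, l=True, q=False

Verification: With this assignment, all 34 clauses evaluate to true.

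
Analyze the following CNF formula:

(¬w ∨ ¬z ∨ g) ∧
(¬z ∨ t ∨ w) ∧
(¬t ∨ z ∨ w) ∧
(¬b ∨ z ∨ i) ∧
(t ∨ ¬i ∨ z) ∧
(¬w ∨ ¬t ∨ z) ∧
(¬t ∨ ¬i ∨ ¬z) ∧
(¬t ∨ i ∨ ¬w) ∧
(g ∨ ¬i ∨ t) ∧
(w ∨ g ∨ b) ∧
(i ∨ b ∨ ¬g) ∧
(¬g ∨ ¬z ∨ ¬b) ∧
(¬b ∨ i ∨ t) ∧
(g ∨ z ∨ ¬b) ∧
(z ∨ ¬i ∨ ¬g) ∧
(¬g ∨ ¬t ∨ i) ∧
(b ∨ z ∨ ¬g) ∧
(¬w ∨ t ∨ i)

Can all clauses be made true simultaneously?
Yes

Yes, the formula is satisfiable.

One satisfying assignment is: i=True, t=False, g=True, z=True, w=True, b=False

Verification: With this assignment, all 18 clauses evaluate to true.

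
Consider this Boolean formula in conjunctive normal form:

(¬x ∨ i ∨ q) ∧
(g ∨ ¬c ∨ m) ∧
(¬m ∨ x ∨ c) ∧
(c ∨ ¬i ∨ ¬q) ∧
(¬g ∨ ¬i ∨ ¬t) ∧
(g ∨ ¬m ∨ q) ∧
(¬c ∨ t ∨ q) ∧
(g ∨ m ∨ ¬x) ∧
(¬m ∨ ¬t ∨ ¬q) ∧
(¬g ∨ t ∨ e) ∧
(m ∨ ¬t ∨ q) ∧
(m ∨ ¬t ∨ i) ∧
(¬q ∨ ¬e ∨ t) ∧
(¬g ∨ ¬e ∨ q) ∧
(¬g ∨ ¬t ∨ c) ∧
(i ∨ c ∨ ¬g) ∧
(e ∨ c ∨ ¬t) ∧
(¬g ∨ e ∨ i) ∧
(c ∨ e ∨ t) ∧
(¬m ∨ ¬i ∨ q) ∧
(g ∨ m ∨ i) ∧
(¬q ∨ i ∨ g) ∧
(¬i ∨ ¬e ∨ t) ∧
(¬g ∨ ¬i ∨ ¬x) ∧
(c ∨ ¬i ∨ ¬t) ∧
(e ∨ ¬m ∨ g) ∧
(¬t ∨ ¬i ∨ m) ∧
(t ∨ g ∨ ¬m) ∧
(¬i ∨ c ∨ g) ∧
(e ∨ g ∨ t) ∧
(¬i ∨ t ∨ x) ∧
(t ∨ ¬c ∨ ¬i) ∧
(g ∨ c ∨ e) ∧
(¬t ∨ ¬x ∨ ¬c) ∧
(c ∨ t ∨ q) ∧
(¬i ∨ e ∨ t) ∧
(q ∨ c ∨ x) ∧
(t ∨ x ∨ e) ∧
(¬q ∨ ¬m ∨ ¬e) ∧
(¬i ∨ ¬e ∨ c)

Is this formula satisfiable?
No

No, the formula is not satisfiable.

No assignment of truth values to the variables can make all 40 clauses true simultaneously.

The formula is UNSAT (unsatisfiable).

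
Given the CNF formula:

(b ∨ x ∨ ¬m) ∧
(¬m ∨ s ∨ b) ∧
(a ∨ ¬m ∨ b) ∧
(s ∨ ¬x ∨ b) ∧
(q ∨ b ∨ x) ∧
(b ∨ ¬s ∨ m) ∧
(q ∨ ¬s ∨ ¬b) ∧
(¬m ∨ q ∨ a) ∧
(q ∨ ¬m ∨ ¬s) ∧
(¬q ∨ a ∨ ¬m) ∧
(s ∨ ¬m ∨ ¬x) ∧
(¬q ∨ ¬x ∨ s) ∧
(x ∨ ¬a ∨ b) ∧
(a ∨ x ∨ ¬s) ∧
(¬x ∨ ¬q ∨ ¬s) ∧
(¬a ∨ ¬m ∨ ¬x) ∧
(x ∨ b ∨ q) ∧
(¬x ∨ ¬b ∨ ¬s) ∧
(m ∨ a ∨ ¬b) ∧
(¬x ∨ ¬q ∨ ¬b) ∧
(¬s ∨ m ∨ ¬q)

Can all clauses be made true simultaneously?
Yes

Yes, the formula is satisfiable.

One satisfying assignment is: s=False, q=True, x=False, a=False, b=False, m=False

Verification: With this assignment, all 21 clauses evaluate to true.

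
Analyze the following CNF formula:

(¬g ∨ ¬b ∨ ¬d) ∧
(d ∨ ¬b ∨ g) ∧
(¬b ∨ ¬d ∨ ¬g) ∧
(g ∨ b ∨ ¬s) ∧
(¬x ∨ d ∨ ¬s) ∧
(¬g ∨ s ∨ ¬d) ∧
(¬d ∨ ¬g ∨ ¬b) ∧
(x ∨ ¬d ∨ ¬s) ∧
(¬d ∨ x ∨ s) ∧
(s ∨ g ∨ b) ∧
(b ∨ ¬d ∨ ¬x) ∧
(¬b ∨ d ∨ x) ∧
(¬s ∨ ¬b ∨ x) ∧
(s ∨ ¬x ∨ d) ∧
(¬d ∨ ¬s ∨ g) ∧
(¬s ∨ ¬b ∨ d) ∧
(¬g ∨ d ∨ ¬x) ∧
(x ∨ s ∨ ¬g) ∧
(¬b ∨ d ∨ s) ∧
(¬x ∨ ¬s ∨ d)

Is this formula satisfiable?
Yes

Yes, the formula is satisfiable.

One satisfying assignment is: d=False, x=False, s=True, b=False, g=True

Verification: With this assignment, all 20 clauses evaluate to true.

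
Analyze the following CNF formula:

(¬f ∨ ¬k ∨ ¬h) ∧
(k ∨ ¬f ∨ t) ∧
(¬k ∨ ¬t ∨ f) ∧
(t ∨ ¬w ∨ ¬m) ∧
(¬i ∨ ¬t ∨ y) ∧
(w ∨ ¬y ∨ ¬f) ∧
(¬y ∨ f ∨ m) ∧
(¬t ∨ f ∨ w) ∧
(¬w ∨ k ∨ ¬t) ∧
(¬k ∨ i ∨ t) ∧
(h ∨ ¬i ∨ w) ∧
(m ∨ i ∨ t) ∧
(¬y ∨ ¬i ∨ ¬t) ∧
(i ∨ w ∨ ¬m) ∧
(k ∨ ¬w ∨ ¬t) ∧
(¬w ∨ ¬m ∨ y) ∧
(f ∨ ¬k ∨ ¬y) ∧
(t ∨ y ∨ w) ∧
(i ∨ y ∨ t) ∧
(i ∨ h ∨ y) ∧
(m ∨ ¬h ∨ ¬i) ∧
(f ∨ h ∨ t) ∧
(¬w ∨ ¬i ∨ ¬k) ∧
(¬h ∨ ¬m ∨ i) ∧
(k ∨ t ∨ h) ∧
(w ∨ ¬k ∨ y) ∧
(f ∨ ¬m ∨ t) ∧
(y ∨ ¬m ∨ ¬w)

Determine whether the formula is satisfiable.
Yes

Yes, the formula is satisfiable.

One satisfying assignment is: i=False, k=False, h=True, t=True, f=True, m=False, y=False, w=False

Verification: With this assignment, all 28 clauses evaluate to true.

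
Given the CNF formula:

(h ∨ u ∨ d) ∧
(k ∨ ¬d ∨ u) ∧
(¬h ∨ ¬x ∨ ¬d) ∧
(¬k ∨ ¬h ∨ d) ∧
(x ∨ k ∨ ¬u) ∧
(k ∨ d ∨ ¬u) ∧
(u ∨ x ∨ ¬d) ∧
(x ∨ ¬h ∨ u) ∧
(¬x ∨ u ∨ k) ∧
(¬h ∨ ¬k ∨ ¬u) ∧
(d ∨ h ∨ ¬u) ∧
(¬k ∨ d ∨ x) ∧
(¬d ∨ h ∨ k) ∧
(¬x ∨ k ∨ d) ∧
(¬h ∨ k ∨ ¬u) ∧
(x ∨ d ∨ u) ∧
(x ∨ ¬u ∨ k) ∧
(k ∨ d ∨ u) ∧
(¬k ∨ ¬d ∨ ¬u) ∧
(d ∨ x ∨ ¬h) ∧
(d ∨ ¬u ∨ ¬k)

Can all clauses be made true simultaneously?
Yes

Yes, the formula is satisfiable.

One satisfying assignment is: u=False, h=False, x=True, k=True, d=True

Verification: With this assignment, all 21 clauses evaluate to true.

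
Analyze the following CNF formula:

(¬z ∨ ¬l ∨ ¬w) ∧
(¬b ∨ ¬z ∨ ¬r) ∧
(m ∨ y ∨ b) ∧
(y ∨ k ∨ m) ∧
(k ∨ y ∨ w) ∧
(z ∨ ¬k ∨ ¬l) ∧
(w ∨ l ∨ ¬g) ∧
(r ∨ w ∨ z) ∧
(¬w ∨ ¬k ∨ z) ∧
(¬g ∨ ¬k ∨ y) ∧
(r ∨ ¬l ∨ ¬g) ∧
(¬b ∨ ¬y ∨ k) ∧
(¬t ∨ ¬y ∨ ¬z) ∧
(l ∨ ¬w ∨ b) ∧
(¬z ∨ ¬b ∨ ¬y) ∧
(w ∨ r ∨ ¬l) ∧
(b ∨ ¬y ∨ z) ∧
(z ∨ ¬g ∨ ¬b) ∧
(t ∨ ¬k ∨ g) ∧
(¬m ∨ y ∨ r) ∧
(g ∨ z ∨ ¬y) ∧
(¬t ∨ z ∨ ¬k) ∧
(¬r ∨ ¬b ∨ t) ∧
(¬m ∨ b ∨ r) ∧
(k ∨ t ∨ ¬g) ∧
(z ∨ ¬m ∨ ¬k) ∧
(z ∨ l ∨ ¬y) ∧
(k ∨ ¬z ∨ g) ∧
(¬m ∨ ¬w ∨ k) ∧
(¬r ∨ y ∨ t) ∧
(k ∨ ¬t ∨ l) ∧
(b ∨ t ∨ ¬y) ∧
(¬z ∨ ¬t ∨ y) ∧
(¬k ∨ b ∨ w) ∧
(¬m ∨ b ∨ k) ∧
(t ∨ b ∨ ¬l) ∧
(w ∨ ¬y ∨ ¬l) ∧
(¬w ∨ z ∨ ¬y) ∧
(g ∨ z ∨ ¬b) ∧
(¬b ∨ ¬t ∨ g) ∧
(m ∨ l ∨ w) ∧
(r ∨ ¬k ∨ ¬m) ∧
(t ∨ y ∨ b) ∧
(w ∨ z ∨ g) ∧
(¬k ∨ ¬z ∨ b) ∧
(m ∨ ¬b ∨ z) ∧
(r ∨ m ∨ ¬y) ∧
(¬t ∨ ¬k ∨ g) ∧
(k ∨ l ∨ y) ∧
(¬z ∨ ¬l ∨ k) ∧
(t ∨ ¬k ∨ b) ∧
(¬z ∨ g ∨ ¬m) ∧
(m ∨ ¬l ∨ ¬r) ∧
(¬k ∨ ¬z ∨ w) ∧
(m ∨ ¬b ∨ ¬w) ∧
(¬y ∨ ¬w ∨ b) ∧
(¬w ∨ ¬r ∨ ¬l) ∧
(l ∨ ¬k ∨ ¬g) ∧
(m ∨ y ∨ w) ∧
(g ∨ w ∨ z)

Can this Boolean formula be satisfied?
No

No, the formula is not satisfiable.

No assignment of truth values to the variables can make all 60 clauses true simultaneously.

The formula is UNSAT (unsatisfiable).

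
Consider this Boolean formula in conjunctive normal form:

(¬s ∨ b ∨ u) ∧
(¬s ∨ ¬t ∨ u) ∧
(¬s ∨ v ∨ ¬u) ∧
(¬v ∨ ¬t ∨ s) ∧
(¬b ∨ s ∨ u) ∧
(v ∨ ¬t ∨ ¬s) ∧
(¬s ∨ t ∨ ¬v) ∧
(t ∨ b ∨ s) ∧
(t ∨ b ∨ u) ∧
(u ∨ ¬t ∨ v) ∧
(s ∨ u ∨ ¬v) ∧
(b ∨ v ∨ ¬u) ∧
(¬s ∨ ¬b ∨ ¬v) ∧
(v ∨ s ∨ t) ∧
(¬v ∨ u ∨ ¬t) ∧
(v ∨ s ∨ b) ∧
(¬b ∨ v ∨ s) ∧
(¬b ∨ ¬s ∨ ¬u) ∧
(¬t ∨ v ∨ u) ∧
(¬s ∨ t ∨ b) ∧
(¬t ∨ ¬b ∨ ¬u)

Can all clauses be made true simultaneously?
Yes

Yes, the formula is satisfiable.

One satisfying assignment is: s=True, v=False, u=False, b=True, t=False

Verification: With this assignment, all 21 clauses evaluate to true.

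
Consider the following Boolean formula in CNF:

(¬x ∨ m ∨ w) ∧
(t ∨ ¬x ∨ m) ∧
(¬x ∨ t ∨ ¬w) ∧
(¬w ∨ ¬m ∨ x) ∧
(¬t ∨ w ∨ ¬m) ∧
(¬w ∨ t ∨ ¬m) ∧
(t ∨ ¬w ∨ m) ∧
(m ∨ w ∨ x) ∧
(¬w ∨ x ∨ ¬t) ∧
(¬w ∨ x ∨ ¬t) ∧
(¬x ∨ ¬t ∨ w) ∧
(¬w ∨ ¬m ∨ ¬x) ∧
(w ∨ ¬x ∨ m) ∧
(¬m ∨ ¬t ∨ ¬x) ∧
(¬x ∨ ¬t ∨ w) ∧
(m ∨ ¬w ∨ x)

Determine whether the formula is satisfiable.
Yes

Yes, the formula is satisfiable.

One satisfying assignment is: m=True, x=False, w=False, t=False

Verification: With this assignment, all 16 clauses evaluate to true.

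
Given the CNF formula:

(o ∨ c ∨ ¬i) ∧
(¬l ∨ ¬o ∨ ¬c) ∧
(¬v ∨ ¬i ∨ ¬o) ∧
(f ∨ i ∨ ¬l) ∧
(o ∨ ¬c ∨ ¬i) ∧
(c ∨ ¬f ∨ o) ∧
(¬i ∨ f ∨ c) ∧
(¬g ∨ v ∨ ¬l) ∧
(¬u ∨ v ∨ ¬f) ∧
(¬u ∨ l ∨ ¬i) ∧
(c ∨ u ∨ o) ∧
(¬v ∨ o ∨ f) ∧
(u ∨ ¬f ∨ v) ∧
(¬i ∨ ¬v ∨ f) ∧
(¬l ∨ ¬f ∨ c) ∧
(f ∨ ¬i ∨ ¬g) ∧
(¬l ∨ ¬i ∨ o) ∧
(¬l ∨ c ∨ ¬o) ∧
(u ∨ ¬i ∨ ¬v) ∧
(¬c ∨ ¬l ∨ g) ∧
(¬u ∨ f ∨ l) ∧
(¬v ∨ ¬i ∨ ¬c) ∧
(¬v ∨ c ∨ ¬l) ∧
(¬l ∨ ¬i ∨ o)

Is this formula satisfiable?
Yes

Yes, the formula is satisfiable.

One satisfying assignment is: u=False, l=False, i=False, o=False, c=True, v=False, f=False, g=False

Verification: With this assignment, all 24 clauses evaluate to true.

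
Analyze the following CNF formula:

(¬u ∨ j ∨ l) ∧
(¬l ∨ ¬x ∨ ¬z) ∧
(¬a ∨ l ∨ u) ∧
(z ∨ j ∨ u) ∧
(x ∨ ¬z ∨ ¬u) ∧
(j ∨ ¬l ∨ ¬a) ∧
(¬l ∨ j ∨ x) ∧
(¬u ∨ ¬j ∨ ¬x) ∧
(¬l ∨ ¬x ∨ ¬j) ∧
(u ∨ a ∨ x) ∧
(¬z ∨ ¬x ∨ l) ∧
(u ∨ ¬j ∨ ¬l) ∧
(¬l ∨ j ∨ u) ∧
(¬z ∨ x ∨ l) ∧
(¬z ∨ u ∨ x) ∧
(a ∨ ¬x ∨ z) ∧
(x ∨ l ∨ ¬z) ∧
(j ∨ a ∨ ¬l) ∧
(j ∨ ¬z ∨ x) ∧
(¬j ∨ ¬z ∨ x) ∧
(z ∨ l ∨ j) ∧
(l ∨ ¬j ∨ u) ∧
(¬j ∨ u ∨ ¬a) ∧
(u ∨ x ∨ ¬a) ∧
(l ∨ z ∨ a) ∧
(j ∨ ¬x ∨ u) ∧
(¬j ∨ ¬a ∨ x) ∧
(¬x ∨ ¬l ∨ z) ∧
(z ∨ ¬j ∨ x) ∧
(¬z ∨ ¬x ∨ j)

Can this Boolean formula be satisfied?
No

No, the formula is not satisfiable.

No assignment of truth values to the variables can make all 30 clauses true simultaneously.

The formula is UNSAT (unsatisfiable).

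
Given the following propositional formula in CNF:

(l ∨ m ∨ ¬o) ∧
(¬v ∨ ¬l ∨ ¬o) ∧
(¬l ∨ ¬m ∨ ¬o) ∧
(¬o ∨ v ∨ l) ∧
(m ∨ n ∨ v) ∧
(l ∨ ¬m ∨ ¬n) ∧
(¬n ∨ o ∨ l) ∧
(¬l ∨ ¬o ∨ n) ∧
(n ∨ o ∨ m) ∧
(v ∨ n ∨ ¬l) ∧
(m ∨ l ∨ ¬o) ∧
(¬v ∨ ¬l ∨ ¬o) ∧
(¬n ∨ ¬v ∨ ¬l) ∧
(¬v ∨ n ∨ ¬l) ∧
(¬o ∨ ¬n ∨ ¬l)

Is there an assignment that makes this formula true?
Yes

Yes, the formula is satisfiable.

One satisfying assignment is: o=False, n=False, v=False, l=False, m=True

Verification: With this assignment, all 15 clauses evaluate to true.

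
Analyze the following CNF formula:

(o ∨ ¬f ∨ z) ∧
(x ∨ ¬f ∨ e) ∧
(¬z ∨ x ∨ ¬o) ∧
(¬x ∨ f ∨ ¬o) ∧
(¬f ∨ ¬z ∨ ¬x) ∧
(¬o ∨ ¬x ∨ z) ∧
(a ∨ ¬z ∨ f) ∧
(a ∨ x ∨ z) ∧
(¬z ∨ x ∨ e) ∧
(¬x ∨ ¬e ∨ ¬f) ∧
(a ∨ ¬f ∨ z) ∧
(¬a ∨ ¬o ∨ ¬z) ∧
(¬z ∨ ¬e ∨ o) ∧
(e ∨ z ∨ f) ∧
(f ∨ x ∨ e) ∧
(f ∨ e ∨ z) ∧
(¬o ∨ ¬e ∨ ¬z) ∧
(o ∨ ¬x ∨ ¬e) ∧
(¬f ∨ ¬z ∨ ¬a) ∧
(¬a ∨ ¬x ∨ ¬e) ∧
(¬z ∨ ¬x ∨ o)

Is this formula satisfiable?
Yes

Yes, the formula is satisfiable.

One satisfying assignment is: a=True, f=False, o=True, e=True, x=False, z=False

Verification: With this assignment, all 21 clauses evaluate to true.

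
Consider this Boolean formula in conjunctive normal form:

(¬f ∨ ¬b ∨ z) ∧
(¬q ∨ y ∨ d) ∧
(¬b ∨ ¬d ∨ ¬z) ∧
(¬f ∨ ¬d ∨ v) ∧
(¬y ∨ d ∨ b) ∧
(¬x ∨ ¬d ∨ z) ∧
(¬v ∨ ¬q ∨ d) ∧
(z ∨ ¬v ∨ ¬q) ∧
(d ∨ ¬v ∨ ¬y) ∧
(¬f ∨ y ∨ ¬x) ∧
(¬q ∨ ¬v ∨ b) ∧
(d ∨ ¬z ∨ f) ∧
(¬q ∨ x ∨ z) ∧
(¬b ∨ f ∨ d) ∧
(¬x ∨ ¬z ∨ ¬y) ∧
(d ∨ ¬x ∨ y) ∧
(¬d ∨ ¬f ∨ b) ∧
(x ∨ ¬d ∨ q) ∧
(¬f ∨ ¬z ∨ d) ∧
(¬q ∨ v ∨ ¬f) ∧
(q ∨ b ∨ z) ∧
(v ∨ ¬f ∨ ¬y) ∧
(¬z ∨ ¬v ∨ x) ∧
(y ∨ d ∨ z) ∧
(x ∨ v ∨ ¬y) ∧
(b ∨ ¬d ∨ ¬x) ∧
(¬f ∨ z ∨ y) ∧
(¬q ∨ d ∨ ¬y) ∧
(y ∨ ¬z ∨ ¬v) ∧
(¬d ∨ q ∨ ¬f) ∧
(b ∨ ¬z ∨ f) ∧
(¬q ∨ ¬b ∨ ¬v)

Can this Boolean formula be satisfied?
No

No, the formula is not satisfiable.

No assignment of truth values to the variables can make all 32 clauses true simultaneously.

The formula is UNSAT (unsatisfiable).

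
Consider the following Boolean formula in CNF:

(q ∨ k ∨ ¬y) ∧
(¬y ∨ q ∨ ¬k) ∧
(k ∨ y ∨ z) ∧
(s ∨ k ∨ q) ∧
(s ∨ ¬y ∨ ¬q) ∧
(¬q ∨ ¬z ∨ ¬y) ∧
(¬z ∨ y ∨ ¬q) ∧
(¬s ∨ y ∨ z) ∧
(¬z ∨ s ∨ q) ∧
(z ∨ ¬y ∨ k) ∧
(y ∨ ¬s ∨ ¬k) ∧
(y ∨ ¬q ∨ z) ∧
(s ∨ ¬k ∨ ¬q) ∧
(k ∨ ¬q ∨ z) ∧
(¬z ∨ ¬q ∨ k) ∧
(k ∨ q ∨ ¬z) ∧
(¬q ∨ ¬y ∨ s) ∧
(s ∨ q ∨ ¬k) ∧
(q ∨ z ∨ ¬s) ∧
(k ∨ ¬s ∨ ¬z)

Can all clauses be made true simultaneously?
Yes

Yes, the formula is satisfiable.

One satisfying assignment is: q=True, z=False, y=True, s=True, k=True

Verification: With this assignment, all 20 clauses evaluate to true.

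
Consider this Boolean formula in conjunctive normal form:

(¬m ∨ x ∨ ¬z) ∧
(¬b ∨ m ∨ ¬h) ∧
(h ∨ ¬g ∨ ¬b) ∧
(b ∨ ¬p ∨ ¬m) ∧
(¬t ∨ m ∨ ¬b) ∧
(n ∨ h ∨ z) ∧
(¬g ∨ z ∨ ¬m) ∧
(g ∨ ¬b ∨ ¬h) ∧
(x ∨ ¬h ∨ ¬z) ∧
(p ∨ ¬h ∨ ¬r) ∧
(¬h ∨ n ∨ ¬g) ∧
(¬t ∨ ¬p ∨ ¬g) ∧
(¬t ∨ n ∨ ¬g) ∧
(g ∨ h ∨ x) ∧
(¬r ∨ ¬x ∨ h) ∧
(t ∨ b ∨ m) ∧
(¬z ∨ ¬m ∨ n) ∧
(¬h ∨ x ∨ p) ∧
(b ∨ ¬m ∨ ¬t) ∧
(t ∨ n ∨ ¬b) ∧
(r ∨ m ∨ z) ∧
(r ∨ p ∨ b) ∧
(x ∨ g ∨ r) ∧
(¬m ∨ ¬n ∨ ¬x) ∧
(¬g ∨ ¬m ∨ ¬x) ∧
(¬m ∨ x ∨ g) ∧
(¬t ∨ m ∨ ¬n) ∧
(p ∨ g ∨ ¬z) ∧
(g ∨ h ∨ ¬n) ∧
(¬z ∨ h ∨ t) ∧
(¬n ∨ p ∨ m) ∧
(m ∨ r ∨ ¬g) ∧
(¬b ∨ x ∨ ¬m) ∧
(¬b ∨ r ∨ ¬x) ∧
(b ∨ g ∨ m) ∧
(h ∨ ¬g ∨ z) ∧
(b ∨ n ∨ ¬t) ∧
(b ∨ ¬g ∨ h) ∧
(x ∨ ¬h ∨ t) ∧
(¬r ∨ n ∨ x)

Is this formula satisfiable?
No

No, the formula is not satisfiable.

No assignment of truth values to the variables can make all 40 clauses true simultaneously.

The formula is UNSAT (unsatisfiable).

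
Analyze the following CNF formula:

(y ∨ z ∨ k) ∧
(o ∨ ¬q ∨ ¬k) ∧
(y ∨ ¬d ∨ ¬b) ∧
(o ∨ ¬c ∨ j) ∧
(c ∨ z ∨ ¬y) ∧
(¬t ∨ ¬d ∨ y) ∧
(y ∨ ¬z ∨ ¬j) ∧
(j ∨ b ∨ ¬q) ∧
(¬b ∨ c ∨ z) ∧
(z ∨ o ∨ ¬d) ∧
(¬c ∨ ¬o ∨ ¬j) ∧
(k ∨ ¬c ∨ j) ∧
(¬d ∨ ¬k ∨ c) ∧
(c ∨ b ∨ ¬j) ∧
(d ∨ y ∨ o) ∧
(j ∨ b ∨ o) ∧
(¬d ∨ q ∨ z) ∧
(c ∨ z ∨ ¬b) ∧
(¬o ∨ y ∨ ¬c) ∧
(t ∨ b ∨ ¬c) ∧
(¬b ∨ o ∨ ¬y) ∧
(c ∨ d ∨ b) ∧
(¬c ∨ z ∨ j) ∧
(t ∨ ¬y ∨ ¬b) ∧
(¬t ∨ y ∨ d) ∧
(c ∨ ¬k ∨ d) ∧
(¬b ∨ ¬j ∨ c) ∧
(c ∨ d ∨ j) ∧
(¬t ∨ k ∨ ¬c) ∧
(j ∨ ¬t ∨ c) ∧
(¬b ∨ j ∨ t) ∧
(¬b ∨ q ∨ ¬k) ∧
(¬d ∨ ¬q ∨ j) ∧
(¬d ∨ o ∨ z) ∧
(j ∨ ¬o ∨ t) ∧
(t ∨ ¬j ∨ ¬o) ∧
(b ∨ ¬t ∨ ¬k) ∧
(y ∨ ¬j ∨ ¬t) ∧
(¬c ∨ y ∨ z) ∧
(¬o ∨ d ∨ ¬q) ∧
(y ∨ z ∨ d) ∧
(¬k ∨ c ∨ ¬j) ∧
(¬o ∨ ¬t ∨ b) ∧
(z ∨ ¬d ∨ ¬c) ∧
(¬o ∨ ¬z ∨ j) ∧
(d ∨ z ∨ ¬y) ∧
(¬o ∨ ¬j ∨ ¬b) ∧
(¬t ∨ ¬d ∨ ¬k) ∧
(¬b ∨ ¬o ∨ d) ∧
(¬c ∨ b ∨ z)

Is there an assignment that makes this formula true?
No

No, the formula is not satisfiable.

No assignment of truth values to the variables can make all 50 clauses true simultaneously.

The formula is UNSAT (unsatisfiable).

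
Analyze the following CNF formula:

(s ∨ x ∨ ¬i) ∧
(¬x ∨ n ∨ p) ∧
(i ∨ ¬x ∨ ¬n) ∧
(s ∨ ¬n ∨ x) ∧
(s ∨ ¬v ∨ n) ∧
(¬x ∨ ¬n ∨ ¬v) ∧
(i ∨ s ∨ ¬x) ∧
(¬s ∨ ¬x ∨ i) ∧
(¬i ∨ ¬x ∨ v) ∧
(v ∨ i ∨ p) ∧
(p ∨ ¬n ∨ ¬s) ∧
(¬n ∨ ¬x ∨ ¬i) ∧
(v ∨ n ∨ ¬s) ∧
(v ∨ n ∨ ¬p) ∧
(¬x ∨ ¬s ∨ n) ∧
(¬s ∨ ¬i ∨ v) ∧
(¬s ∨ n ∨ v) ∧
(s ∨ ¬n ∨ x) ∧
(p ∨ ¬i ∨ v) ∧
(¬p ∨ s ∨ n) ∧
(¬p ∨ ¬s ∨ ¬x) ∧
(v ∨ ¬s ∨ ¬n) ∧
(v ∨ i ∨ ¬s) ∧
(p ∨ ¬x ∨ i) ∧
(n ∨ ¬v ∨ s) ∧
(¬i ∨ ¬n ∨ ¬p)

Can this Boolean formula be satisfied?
Yes

Yes, the formula is satisfiable.

One satisfying assignment is: p=False, n=False, s=True, i=True, x=False, v=True

Verification: With this assignment, all 26 clauses evaluate to true.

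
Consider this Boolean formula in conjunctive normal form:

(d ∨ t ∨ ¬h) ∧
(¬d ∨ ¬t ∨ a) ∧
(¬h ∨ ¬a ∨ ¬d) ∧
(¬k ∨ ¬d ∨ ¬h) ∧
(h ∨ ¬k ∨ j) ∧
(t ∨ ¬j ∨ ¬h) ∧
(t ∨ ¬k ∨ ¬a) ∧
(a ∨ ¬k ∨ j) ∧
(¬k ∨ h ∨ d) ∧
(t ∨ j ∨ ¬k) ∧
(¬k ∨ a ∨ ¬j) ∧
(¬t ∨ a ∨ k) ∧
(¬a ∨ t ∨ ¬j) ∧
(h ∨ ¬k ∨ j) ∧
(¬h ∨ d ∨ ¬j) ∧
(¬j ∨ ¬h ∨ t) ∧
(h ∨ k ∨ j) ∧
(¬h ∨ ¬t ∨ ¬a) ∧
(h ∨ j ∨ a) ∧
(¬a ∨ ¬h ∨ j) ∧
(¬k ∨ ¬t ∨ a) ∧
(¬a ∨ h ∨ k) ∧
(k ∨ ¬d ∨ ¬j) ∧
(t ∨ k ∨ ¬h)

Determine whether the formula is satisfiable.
Yes

Yes, the formula is satisfiable.

One satisfying assignment is: k=False, h=False, t=False, a=False, j=True, d=False

Verification: With this assignment, all 24 clauses evaluate to true.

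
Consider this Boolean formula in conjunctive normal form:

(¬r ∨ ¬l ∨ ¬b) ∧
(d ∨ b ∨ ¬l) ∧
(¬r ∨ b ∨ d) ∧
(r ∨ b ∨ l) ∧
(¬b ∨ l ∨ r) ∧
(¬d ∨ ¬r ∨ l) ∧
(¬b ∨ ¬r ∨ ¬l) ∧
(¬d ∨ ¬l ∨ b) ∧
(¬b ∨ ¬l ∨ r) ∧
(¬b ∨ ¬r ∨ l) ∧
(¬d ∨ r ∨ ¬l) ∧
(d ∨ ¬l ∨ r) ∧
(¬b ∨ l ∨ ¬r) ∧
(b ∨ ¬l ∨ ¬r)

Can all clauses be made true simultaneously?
No

No, the formula is not satisfiable.

No assignment of truth values to the variables can make all 14 clauses true simultaneously.

The formula is UNSAT (unsatisfiable).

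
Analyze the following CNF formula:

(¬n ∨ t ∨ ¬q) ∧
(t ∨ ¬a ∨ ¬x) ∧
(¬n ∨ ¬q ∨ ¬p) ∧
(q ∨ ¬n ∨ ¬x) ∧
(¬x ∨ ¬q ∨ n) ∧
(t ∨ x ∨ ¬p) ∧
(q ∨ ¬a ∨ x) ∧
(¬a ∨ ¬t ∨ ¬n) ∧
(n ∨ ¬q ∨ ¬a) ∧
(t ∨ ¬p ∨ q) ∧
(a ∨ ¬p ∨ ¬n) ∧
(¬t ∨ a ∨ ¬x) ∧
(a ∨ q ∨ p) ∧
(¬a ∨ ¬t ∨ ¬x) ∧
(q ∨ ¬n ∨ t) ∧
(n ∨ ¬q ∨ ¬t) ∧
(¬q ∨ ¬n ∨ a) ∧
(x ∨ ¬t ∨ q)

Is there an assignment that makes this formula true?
Yes

Yes, the formula is satisfiable.

One satisfying assignment is: p=False, x=False, q=True, a=False, t=False, n=False

Verification: With this assignment, all 18 clauses evaluate to true.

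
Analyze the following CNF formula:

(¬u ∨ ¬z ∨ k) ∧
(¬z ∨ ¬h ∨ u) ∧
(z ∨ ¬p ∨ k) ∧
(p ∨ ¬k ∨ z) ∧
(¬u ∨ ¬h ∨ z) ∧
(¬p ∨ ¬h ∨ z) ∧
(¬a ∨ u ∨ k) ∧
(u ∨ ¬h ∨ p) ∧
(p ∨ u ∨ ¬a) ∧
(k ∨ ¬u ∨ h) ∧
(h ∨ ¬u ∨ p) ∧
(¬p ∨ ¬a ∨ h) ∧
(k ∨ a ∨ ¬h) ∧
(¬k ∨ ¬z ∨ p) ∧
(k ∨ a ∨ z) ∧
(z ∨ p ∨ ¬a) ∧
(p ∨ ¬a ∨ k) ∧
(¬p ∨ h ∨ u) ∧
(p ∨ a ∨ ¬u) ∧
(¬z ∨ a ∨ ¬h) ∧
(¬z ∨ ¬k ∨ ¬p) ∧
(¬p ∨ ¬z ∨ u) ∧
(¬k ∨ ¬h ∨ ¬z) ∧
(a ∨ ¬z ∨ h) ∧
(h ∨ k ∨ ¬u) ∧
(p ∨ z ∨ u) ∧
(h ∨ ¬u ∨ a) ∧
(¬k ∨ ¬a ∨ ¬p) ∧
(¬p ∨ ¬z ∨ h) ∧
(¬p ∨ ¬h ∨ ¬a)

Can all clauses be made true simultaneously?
No

No, the formula is not satisfiable.

No assignment of truth values to the variables can make all 30 clauses true simultaneously.

The formula is UNSAT (unsatisfiable).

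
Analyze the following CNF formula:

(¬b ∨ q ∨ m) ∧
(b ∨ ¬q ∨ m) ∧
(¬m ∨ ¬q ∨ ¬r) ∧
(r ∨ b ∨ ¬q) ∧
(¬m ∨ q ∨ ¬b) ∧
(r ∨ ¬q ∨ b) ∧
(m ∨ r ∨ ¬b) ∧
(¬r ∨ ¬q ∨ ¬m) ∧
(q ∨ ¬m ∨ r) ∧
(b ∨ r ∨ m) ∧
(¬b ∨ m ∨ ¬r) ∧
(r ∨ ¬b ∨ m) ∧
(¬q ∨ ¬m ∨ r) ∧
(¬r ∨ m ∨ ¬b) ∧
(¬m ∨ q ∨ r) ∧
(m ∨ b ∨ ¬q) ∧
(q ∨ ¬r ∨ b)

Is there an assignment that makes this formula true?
No

No, the formula is not satisfiable.

No assignment of truth values to the variables can make all 17 clauses true simultaneously.

The formula is UNSAT (unsatisfiable).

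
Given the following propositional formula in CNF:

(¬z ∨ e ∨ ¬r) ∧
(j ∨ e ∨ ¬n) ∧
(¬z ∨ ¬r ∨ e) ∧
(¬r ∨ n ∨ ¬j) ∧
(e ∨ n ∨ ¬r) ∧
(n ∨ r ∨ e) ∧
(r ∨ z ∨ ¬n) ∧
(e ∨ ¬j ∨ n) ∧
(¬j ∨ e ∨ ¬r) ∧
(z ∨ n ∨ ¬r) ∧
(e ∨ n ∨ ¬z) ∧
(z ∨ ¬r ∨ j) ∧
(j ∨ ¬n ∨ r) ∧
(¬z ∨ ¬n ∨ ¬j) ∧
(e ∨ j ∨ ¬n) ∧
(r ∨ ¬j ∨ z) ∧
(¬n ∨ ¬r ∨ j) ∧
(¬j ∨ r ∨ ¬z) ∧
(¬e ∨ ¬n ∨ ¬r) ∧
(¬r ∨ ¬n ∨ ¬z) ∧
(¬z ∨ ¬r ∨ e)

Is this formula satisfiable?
Yes

Yes, the formula is satisfiable.

One satisfying assignment is: j=False, n=False, z=False, r=False, e=True

Verification: With this assignment, all 21 clauses evaluate to true.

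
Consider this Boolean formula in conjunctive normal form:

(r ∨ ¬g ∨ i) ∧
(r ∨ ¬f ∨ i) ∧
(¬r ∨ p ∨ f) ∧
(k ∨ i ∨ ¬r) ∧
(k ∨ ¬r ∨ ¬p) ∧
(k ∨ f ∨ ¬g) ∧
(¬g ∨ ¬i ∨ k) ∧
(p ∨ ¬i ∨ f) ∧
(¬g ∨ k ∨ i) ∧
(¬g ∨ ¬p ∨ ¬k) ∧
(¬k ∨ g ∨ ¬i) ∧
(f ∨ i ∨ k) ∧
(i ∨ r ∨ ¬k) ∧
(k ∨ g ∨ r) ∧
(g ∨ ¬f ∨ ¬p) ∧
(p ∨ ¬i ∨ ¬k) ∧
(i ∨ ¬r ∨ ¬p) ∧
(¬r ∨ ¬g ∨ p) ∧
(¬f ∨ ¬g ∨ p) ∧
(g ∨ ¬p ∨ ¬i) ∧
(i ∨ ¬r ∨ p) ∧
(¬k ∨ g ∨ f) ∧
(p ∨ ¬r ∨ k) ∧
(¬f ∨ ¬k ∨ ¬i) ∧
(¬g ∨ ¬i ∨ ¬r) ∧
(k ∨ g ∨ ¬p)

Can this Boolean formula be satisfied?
No

No, the formula is not satisfiable.

No assignment of truth values to the variables can make all 26 clauses true simultaneously.

The formula is UNSAT (unsatisfiable).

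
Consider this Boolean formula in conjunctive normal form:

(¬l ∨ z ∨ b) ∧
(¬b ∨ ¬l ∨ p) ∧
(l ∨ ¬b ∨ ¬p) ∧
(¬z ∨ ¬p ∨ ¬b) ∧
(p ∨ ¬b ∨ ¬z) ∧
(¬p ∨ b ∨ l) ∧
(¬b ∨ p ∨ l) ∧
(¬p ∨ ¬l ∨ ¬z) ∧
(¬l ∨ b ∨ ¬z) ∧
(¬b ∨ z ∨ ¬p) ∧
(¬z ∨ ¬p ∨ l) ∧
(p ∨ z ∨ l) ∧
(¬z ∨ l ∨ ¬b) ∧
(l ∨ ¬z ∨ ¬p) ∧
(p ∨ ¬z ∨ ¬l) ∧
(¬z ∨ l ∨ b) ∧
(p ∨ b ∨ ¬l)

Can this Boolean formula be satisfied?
No

No, the formula is not satisfiable.

No assignment of truth values to the variables can make all 17 clauses true simultaneously.

The formula is UNSAT (unsatisfiable).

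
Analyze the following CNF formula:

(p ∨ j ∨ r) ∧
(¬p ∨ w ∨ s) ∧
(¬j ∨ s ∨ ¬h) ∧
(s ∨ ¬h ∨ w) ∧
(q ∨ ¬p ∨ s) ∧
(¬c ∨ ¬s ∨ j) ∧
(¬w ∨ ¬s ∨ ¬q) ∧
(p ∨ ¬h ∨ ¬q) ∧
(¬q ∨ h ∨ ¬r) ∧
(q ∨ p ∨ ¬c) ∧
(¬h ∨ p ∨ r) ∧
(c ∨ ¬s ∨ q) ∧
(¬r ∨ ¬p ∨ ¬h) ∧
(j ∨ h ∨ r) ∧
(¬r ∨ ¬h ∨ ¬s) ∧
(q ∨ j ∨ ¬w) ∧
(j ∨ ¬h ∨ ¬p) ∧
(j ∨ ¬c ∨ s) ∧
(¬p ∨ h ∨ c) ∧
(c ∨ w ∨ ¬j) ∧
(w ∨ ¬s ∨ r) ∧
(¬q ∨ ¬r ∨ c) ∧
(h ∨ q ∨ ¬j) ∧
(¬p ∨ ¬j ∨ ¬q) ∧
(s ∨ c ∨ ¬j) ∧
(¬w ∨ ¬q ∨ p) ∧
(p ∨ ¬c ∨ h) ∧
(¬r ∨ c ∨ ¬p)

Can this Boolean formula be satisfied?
Yes

Yes, the formula is satisfiable.

One satisfying assignment is: j=False, w=False, h=False, p=False, s=False, r=True, q=False, c=False

Verification: With this assignment, all 28 clauses evaluate to true.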